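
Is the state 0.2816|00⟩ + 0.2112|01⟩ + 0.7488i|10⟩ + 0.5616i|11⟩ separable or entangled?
Separable

Writing the state as a|00⟩ + b|01⟩ + c|10⟩ + d|11⟩, it is a product state iff ad − bc = 0.
Here (a, b, c, d) = (0.2816, 0.2112, 0.7488i, 0.5616i): ad − bc = (0.2816)(0.5616i) − (0.2112)(0.7488i) = 0, so the state is separable.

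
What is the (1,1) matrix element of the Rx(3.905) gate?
-0.3725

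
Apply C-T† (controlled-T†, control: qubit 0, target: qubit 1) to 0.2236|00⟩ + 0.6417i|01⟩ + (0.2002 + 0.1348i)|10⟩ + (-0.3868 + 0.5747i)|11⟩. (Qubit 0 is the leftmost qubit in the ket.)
0.2236|00⟩ + 0.6417i|01⟩ + (0.2002 + 0.1348i)|10⟩ + (0.1329 + 0.6799i)|11⟩

C-T† leaves the control-|0⟩ kets |00⟩, |01⟩ unchanged and applies T† to qubit 1 on the control-|1⟩ pair (|10⟩, |11⟩).
T† = [[1, 0], [0, (1/√2 - (1/√2)i)]].
With a = amp(|10⟩) = (0.2002 + 0.1348i) and b = amp(|11⟩) = (-0.3868 + 0.5747i):
new amp(|10⟩) = (1)·a = (0.2002 + 0.1348i)
new amp(|11⟩) = (1/√2 - (1/√2)i)·b = (0.1329 + 0.6799i)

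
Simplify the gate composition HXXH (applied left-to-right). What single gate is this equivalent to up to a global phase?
I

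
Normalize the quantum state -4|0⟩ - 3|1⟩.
-0.8|0⟩ - 0.6|1⟩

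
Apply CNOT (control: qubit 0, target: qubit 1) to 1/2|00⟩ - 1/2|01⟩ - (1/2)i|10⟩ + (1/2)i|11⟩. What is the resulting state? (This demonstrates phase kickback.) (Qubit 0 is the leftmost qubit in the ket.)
1/2|00⟩ - 1/2|01⟩ + (1/2)i|10⟩ - (1/2)i|11⟩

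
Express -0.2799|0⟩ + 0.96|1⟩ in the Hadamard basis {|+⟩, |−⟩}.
0.4809|+⟩ - 0.8767|−⟩

With |ψ⟩ = α|0⟩ + β|1⟩, the Hadamard-basis coefficients are ⟨+|ψ⟩ = (α + β)/√2 and ⟨−|ψ⟩ = (α − β)/√2.
Here α = -0.2799, β = 0.96: (α + β)/√2 = 0.4809, (α − β)/√2 = -0.8767.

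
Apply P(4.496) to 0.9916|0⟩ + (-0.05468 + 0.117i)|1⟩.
0.9916|0⟩ + (0.126 + 0.02828i)|1⟩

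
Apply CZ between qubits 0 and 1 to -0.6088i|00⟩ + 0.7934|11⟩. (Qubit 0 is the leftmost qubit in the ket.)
-0.6088i|00⟩ - 0.7934|11⟩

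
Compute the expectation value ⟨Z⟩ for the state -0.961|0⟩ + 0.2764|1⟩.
0.8471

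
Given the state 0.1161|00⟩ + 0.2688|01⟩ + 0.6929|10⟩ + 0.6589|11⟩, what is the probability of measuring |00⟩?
0.01348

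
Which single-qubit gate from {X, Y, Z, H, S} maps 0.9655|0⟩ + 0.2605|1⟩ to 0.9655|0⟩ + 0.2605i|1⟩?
S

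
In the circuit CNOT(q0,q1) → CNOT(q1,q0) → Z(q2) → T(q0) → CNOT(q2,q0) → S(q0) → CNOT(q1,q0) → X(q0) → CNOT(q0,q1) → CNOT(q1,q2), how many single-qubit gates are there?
4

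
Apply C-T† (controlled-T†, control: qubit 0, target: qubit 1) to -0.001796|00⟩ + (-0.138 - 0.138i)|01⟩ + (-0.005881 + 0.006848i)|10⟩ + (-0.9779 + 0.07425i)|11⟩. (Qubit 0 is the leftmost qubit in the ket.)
-0.001796|00⟩ + (-0.138 - 0.138i)|01⟩ + (-0.005881 + 0.006848i)|10⟩ + (-0.639 + 0.744i)|11⟩

C-T† leaves the control-|0⟩ kets |00⟩, |01⟩ unchanged and applies T† to qubit 1 on the control-|1⟩ pair (|10⟩, |11⟩).
T† = [[1, 0], [0, (1/√2 - (1/√2)i)]].
With a = amp(|10⟩) = (-0.005881 + 0.006848i) and b = amp(|11⟩) = (-0.9779 + 0.07425i):
new amp(|10⟩) = (1)·a = (-0.005881 + 0.006848i)
new amp(|11⟩) = (1/√2 - (1/√2)i)·b = (-0.639 + 0.744i)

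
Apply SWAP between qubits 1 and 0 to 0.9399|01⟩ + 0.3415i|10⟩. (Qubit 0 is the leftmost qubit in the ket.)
0.3415i|01⟩ + 0.9399|10⟩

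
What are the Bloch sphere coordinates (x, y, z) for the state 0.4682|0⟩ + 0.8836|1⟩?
(0.8274, 0, -0.5615)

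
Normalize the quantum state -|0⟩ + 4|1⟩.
-0.2425|0⟩ + 0.9701|1⟩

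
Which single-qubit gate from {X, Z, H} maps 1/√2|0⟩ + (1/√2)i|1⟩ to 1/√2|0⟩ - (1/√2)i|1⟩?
Z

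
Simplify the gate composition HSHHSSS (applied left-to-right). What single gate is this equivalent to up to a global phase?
H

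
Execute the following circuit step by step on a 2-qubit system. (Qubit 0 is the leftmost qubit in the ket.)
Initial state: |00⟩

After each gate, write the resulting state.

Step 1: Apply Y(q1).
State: i|01⟩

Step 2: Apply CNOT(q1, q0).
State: i|11⟩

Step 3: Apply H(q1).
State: (1/√2)i|10⟩ - (1/√2)i|11⟩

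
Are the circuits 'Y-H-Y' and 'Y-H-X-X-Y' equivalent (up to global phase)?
Yes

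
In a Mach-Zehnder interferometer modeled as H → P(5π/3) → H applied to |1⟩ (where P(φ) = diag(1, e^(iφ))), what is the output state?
(0.25 + 0.433i)|0⟩ + (0.75 - 0.433i)|1⟩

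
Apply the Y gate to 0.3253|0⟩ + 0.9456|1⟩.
-0.9456i|0⟩ + 0.3253i|1⟩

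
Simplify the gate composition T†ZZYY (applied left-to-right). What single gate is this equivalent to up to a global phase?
T†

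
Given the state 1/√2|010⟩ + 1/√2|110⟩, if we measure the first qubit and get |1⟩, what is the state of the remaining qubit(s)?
|10⟩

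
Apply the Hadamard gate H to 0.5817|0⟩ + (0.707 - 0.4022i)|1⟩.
(0.9112 - 0.2844i)|0⟩ + (-0.0886 + 0.2844i)|1⟩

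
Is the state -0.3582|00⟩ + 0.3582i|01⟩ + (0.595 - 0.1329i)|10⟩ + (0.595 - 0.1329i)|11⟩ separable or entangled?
Entangled

Writing the state as a|00⟩ + b|01⟩ + c|10⟩ + d|11⟩, it is a product state iff ad − bc = 0.
Here (a, b, c, d) = (-0.3582, 0.3582i, (0.595 - 0.1329i), (0.595 - 0.1329i)): ad − bc = (-0.3582)(0.595 - 0.1329i) − (0.3582i)(0.595 - 0.1329i) = (-0.2607 - 0.1655i) ≠ 0, so the state is entangled.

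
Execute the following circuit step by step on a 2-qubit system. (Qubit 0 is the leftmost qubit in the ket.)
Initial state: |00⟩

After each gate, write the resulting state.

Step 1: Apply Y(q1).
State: i|01⟩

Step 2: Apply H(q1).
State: (1/√2)i|00⟩ - (1/√2)i|01⟩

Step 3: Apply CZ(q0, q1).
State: (1/√2)i|00⟩ - (1/√2)i|01⟩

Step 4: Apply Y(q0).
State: -1/√2|10⟩ + 1/√2|11⟩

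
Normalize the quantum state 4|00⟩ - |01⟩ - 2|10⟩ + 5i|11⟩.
0.5898|00⟩ - 0.1474|01⟩ - 0.2949|10⟩ + 0.7372i|11⟩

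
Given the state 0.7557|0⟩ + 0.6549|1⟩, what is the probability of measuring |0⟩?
0.5711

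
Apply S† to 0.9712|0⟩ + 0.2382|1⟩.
0.9712|0⟩ - 0.2382i|1⟩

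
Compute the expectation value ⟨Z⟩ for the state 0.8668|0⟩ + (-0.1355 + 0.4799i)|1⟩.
0.5027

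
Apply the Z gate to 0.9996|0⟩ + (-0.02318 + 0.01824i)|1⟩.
0.9996|0⟩ + (0.02318 - 0.01824i)|1⟩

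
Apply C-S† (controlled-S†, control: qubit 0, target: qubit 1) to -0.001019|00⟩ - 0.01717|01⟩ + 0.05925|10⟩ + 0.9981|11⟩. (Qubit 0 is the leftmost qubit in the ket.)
-0.001019|00⟩ - 0.01717|01⟩ + 0.05925|10⟩ - 0.9981i|11⟩

C-S† leaves the control-|0⟩ kets |00⟩, |01⟩ unchanged and applies S† to qubit 1 on the control-|1⟩ pair (|10⟩, |11⟩).
S† = [[1, 0], [0, -i]].
With a = amp(|10⟩) = 0.05925 and b = amp(|11⟩) = 0.9981:
new amp(|10⟩) = (1)·a = 0.05925
new amp(|11⟩) = (-i)·b = -0.9981i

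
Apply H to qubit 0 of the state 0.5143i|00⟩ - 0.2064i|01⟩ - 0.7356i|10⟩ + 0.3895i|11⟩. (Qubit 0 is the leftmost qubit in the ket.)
-0.1565i|00⟩ + 0.1295i|01⟩ + 0.8838i|10⟩ - 0.4214i|11⟩

H on qubit 0 mixes each pair of kets that differ only in qubit 0: amplitudes (a, b) of (|…0…⟩, |…1…⟩) become ((a + b)/√2, (a − b)/√2). Kets absent from the input have amplitude 0.
(|00⟩, |10⟩): (a, b) = (0.5143i, -0.7356i) → (-0.1565i, 0.8838i)
(|01⟩, |11⟩): (a, b) = (-0.2064i, 0.3895i) → (0.1295i, -0.4214i)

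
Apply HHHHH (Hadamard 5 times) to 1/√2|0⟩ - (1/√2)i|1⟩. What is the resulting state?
(1/2 - (1/2)i)|0⟩ + (1/2 + (1/2)i)|1⟩

H² = I, so H^5 = H: a single Hadamard. With (a, b) = (1/√2, -(1/√2)i), H gives ((a + b)/√2, (a − b)/√2) = ((1/2 - (1/2)i), (1/2 + (1/2)i)).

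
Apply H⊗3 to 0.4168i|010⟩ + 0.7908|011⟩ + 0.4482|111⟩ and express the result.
(0.4381 + 0.1474i)|000⟩ + (-0.4381 + 0.1474i)|001⟩ + (-0.4381 - 0.1474i)|010⟩ + (0.4381 - 0.1474i)|011⟩ + (0.1211 + 0.1474i)|100⟩ + (-0.1211 + 0.1474i)|101⟩ + (-0.1211 - 0.1474i)|110⟩ + (0.1211 - 0.1474i)|111⟩

H⊗3 gives amp(|y⟩) = (1/2√2) Σ_x (−1)^(x·y) amp(|x⟩), where x·y is the number of positions in which both x and y have a 1.
|000⟩: (0.4168i + 0.7908 + 0.4482)/(2√2) = (0.4381 + 0.1474i)
|001⟩: (0.4168i - 0.7908 - 0.4482)/(2√2) = (-0.4381 + 0.1474i)
|010⟩: (-0.4168i - 0.7908 - 0.4482)/(2√2) = (-0.4381 - 0.1474i)
|011⟩: (-0.4168i + 0.7908 + 0.4482)/(2√2) = (0.4381 - 0.1474i)
|100⟩: (0.4168i + 0.7908 - 0.4482)/(2√2) = (0.1211 + 0.1474i)
|101⟩: (0.4168i - 0.7908 + 0.4482)/(2√2) = (-0.1211 + 0.1474i)
|110⟩: (-0.4168i - 0.7908 + 0.4482)/(2√2) = (-0.1211 - 0.1474i)
|111⟩: (-0.4168i + 0.7908 - 0.4482)/(2√2) = (0.1211 - 0.1474i)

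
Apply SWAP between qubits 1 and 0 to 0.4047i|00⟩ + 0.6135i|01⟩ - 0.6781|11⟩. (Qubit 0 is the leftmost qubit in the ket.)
0.4047i|00⟩ + 0.6135i|10⟩ - 0.6781|11⟩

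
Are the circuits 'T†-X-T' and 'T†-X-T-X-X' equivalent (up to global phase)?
Yes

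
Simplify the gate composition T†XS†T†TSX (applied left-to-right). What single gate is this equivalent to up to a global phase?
T†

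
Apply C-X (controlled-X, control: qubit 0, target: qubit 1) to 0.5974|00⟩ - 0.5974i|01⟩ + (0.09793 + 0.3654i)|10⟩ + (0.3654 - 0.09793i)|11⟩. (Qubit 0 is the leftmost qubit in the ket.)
0.5974|00⟩ - 0.5974i|01⟩ + (0.3654 - 0.09793i)|10⟩ + (0.09793 + 0.3654i)|11⟩

C-X leaves the control-|0⟩ kets |00⟩, |01⟩ unchanged and applies X to qubit 1 on the control-|1⟩ pair (|10⟩, |11⟩).
X = [[0, 1], [1, 0]].
With a = amp(|10⟩) = (0.09793 + 0.3654i) and b = amp(|11⟩) = (0.3654 - 0.09793i):
new amp(|10⟩) = (1)·b = (0.3654 - 0.09793i)
new amp(|11⟩) = (1)·a = (0.09793 + 0.3654i)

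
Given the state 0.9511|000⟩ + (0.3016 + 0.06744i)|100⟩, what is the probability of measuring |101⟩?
0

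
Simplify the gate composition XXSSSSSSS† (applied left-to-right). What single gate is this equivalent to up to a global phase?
S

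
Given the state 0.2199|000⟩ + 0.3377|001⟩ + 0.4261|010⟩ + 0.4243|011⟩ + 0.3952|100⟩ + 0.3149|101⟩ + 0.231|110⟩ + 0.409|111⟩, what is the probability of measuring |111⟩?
0.1673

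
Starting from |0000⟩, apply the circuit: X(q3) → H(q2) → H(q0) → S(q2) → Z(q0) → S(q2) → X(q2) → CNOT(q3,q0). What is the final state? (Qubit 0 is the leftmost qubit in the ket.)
1/2|0001⟩ - 1/2|0011⟩ - 1/2|1001⟩ + 1/2|1011⟩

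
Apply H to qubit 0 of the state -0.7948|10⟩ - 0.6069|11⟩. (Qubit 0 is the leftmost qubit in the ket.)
-0.562|00⟩ - 0.4291|01⟩ + 0.562|10⟩ + 0.4291|11⟩

H on qubit 0 mixes each pair of kets that differ only in qubit 0: amplitudes (a, b) of (|…0…⟩, |…1…⟩) become ((a + b)/√2, (a − b)/√2). Kets absent from the input have amplitude 0.
(|00⟩, |10⟩): (a, b) = (0, -0.7948) → (-0.562, 0.562)
(|01⟩, |11⟩): (a, b) = (0, -0.6069) → (-0.4291, 0.4291)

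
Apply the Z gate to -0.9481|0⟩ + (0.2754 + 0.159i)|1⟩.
-0.9481|0⟩ + (-0.2754 - 0.159i)|1⟩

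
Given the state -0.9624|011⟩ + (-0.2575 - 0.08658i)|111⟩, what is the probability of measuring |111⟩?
0.0738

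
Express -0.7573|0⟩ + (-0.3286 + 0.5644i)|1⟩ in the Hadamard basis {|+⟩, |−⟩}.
(-0.7678 + 0.3991i)|+⟩ + (-0.3031 - 0.3991i)|−⟩

With |ψ⟩ = α|0⟩ + β|1⟩, the Hadamard-basis coefficients are ⟨+|ψ⟩ = (α + β)/√2 and ⟨−|ψ⟩ = (α − β)/√2.
Here α = -0.7573, β = (-0.3286 + 0.5644i): (α + β)/√2 = (-0.7678 + 0.3991i), (α − β)/√2 = (-0.3031 - 0.3991i).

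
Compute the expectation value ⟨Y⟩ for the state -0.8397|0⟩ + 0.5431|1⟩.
0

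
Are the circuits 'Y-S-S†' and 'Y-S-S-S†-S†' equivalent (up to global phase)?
Yes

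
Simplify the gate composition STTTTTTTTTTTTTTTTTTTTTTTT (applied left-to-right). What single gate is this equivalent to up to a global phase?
S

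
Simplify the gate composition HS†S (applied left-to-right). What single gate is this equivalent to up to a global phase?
H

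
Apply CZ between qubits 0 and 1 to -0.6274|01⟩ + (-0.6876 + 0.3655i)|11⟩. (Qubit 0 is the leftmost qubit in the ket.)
-0.6274|01⟩ + (0.6876 - 0.3655i)|11⟩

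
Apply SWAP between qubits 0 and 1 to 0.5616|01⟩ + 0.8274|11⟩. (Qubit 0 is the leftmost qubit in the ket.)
0.5616|10⟩ + 0.8274|11⟩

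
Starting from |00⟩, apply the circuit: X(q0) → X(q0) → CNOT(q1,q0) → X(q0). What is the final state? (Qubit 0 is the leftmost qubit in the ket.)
|10⟩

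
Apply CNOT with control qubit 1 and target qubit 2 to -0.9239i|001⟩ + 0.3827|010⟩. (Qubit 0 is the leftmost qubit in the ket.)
-0.9239i|001⟩ + 0.3827|011⟩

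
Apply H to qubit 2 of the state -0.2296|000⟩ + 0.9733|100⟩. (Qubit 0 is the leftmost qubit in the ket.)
-0.1624|000⟩ - 0.1624|001⟩ + 0.6882|100⟩ + 0.6882|101⟩

H on qubit 2 mixes each pair of kets that differ only in qubit 2: amplitudes (a, b) of (|…0…⟩, |…1…⟩) become ((a + b)/√2, (a − b)/√2). Kets absent from the input have amplitude 0.
(|000⟩, |001⟩): (a, b) = (-0.2296, 0) → (-0.1624, -0.1624)
(|100⟩, |101⟩): (a, b) = (0.9733, 0) → (0.6882, 0.6882)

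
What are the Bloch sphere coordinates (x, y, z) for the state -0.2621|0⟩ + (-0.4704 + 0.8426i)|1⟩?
(0.2466, -0.4417, -0.8626)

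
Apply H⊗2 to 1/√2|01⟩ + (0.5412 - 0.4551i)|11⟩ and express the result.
(0.6242 - 0.2276i)|00⟩ + (-0.6242 + 0.2276i)|01⟩ + (0.08295 + 0.2276i)|10⟩ + (-0.08295 - 0.2276i)|11⟩

H⊗2 gives amp(|y⟩) = (1/2) Σ_x (−1)^(x·y) amp(|x⟩), where x·y is the number of positions in which both x and y have a 1.
|00⟩: (1/√2 + (0.5412 - 0.4551i))/2 = (0.6242 - 0.2276i)
|01⟩: (-1/√2 - (0.5412 - 0.4551i))/2 = (-0.6242 + 0.2276i)
|10⟩: (1/√2 - (0.5412 - 0.4551i))/2 = (0.08295 + 0.2276i)
|11⟩: (-1/√2 + (0.5412 - 0.4551i))/2 = (-0.08295 - 0.2276i)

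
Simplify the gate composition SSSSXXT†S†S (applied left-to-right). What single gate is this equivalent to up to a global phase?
T†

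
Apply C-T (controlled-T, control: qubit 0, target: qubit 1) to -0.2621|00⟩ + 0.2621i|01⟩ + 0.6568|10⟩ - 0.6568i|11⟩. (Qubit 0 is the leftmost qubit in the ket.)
-0.2621|00⟩ + 0.2621i|01⟩ + 0.6568|10⟩ + (0.4644 - 0.4644i)|11⟩

C-T leaves the control-|0⟩ kets |00⟩, |01⟩ unchanged and applies T to qubit 1 on the control-|1⟩ pair (|10⟩, |11⟩).
T = [[1, 0], [0, (1/√2 + (1/√2)i)]].
With a = amp(|10⟩) = 0.6568 and b = amp(|11⟩) = -0.6568i:
new amp(|10⟩) = (1)·a = 0.6568
new amp(|11⟩) = (1/√2 + (1/√2)i)·b = (0.4644 - 0.4644i)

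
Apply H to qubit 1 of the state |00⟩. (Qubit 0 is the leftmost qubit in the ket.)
1/√2|00⟩ + 1/√2|01⟩

H on qubit 1 mixes each pair of kets that differ only in qubit 1: amplitudes (a, b) of (|…0…⟩, |…1…⟩) become ((a + b)/√2, (a − b)/√2). Kets absent from the input have amplitude 0.
(|00⟩, |01⟩): (a, b) = (1, 0) → (1/√2, 1/√2)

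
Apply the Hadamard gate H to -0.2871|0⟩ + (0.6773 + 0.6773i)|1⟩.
(0.2759 + 0.4789i)|0⟩ + (-0.6819 - 0.4789i)|1⟩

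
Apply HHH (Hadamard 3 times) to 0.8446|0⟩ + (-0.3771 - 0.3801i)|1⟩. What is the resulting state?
(0.3306 - 0.2688i)|0⟩ + (0.8639 + 0.2688i)|1⟩

H² = I, so H^3 = H: a single Hadamard. With (a, b) = (0.8446, (-0.3771 - 0.3801i)), H gives ((a + b)/√2, (a − b)/√2) = ((0.3306 - 0.2688i), (0.8639 + 0.2688i)).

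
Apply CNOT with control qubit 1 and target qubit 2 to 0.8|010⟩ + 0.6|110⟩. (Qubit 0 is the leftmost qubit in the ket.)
0.8|011⟩ + 0.6|111⟩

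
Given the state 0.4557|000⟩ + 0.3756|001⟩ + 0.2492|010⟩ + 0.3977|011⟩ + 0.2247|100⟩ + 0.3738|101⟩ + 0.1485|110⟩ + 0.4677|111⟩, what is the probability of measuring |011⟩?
0.1582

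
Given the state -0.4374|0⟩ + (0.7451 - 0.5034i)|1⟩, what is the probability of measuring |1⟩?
0.8086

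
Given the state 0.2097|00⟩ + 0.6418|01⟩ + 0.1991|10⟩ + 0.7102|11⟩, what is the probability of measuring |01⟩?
0.4119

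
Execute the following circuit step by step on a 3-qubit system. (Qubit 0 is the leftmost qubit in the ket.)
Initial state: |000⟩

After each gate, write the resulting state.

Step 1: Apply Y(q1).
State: i|010⟩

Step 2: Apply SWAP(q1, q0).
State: i|100⟩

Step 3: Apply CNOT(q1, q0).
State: i|100⟩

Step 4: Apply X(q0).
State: i|000⟩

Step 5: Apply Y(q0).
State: -|100⟩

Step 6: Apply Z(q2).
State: -|100⟩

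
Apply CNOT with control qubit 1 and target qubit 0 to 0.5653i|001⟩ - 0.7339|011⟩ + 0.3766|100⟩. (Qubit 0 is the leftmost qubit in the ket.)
0.5653i|001⟩ + 0.3766|100⟩ - 0.7339|111⟩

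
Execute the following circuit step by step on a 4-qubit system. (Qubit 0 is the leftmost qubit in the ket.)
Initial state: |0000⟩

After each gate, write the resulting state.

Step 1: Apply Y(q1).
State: i|0100⟩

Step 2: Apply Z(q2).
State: i|0100⟩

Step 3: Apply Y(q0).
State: -|1100⟩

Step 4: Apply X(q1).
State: -|1000⟩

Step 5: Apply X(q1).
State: -|1100⟩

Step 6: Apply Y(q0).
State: i|0100⟩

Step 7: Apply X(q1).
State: i|0000⟩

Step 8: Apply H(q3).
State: (1/√2)i|0000⟩ + (1/√2)i|0001⟩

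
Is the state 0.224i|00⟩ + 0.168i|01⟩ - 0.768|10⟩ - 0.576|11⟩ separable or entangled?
Separable

Writing the state as a|00⟩ + b|01⟩ + c|10⟩ + d|11⟩, it is a product state iff ad − bc = 0.
Here (a, b, c, d) = (0.224i, 0.168i, -0.768, -0.576): ad − bc = (0.224i)(-0.576) − (0.168i)(-0.768) = 0, so the state is separable.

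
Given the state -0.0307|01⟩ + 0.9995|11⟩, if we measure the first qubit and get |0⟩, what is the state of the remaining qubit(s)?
-|1⟩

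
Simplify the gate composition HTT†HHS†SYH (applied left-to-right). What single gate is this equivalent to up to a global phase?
Y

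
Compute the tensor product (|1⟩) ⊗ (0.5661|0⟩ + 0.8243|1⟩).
0.5661|10⟩ + 0.8243|11⟩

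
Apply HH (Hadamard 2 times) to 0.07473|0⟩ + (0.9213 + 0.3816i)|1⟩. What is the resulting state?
0.07473|0⟩ + (0.9213 + 0.3816i)|1⟩

H² = I, so an even number of Hadamards cancels: H^2 = I and the state is unchanged.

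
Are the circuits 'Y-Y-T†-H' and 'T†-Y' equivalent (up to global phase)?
No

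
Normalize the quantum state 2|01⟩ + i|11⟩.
0.8944|01⟩ + (1/√5)i|11⟩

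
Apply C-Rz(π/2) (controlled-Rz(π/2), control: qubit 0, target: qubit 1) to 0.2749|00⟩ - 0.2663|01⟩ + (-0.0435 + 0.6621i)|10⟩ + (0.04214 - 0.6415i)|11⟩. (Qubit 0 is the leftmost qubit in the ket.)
0.2749|00⟩ - 0.2663|01⟩ + (0.4374 + 0.4989i)|10⟩ + (0.4834 - 0.4238i)|11⟩

C-Rz(π/2) leaves the control-|0⟩ kets |00⟩, |01⟩ unchanged and applies Rz(π/2) to qubit 1 on the control-|1⟩ pair (|10⟩, |11⟩).
Rz(π/2) = [[e^(−iθ/2), 0], [0, e^(iθ/2)]] with e^(±iθ/2) = cos(θ/2) ± i·sin(θ/2); θ = π/2, cos(θ/2) ≈ 0.707107, sin(θ/2) ≈ 0.707107.
With a = amp(|10⟩) = (-0.0435 + 0.6621i) and b = amp(|11⟩) = (0.04214 - 0.6415i):
new amp(|10⟩) = (0.707107 - 0.707107i)·a = (0.4374 + 0.4989i)
new amp(|11⟩) = (0.707107 + 0.707107i)·b = (0.4834 - 0.4238i)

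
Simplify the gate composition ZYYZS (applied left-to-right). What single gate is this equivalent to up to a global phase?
S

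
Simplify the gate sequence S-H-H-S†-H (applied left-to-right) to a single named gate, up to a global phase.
H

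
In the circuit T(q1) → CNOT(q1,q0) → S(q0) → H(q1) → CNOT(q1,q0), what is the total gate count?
5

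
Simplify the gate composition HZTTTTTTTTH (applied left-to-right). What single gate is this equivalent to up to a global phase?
X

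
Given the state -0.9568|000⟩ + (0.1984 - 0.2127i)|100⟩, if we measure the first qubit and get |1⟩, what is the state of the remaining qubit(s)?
(0.6821 - 0.7313i)|00⟩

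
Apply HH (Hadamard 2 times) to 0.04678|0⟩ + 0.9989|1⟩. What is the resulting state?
0.04678|0⟩ + 0.9989|1⟩

H² = I, so an even number of Hadamards cancels: H^2 = I and the state is unchanged.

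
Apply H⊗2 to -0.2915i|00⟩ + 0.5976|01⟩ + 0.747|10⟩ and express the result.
(0.6723 - 0.1458i)|00⟩ + (0.0747 - 0.1458i)|01⟩ + (-0.0747 - 0.1458i)|10⟩ + (-0.6723 - 0.1458i)|11⟩

H⊗2 gives amp(|y⟩) = (1/2) Σ_x (−1)^(x·y) amp(|x⟩), where x·y is the number of positions in which both x and y have a 1.
|00⟩: (-0.2915i + 0.5976 + 0.747)/2 = (0.6723 - 0.1458i)
|01⟩: (-0.2915i - 0.5976 + 0.747)/2 = (0.0747 - 0.1458i)
|10⟩: (-0.2915i + 0.5976 - 0.747)/2 = (-0.0747 - 0.1458i)
|11⟩: (-0.2915i - 0.5976 - 0.747)/2 = (-0.6723 - 0.1458i)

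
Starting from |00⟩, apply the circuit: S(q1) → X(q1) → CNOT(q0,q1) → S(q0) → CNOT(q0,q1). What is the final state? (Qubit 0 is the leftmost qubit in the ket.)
|01⟩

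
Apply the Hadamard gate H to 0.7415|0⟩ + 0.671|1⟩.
0.9988|0⟩ + 0.04985|1⟩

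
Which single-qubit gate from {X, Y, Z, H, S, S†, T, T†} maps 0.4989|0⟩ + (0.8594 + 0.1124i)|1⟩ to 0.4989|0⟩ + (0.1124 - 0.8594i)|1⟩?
S†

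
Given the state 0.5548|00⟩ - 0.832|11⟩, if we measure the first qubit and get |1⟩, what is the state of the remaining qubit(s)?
-|1⟩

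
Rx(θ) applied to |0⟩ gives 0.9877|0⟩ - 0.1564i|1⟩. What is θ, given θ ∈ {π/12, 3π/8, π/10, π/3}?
π/10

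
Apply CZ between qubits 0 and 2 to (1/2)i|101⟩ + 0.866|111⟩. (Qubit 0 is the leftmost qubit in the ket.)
-(1/2)i|101⟩ - 0.866|111⟩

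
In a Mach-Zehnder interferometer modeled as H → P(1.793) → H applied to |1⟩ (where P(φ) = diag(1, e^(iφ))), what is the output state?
(0.6102 - 0.4877i)|0⟩ + (0.3898 + 0.4877i)|1⟩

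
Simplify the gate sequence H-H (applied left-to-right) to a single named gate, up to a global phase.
I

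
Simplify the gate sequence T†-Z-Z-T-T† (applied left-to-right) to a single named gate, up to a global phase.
T†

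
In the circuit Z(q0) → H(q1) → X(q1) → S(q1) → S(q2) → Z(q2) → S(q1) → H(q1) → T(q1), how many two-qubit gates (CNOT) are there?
0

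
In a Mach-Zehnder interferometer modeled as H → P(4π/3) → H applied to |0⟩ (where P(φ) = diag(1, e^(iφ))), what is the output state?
(0.25 - 0.433i)|0⟩ + (0.75 + 0.433i)|1⟩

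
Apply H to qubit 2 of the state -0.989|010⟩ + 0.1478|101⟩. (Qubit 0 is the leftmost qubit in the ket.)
-0.6993|010⟩ - 0.6993|011⟩ + 0.1045|100⟩ - 0.1045|101⟩

H on qubit 2 mixes each pair of kets that differ only in qubit 2: amplitudes (a, b) of (|…0…⟩, |…1…⟩) become ((a + b)/√2, (a − b)/√2). Kets absent from the input have amplitude 0.
(|010⟩, |011⟩): (a, b) = (-0.989, 0) → (-0.6993, -0.6993)
(|100⟩, |101⟩): (a, b) = (0, 0.1478) → (0.1045, -0.1045)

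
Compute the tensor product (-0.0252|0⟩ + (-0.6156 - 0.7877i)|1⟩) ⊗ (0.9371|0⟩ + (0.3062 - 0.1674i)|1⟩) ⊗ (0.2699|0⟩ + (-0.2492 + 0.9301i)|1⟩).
-0.006374|000⟩ + (0.005885 - 0.02196i)|001⟩ + (-0.002083 + 0.001139i)|010⟩ + (-0.002001 - 0.008228i)|011⟩ + (-0.1557 - 0.1992i)|100⟩ + (0.8303 - 0.3526i)|101⟩ + (-0.08646 - 0.03728i)|110⟩ + (0.2083 - 0.2635i)|111⟩

amp(|b₁b₂…⟩) = product of the factor amplitudes for bits b₁, b₂, …; only kets whose every factor amplitude is nonzero survive.
|000⟩: (-0.0252)(0.9371)(0.2699) = -0.006374
|001⟩: (-0.0252)(0.9371)(-0.2492 + 0.9301i) = (0.005885 - 0.02196i)
|010⟩: (-0.0252)(0.3062 - 0.1674i)(0.2699) = (-0.002083 + 0.001139i)
|011⟩: (-0.0252)(0.3062 - 0.1674i)(-0.2492 + 0.9301i) = (-0.002001 - 0.008228i)
|100⟩: (-0.6156 - 0.7877i)(0.9371)(0.2699) = (-0.1557 - 0.1992i)
|101⟩: (-0.6156 - 0.7877i)(0.9371)(-0.2492 + 0.9301i) = (0.8303 - 0.3526i)
|110⟩: (-0.6156 - 0.7877i)(0.3062 - 0.1674i)(0.2699) = (-0.08646 - 0.03728i)
|111⟩: (-0.6156 - 0.7877i)(0.3062 - 0.1674i)(-0.2492 + 0.9301i) = (0.2083 - 0.2635i)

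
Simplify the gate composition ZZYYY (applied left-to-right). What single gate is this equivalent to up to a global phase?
Y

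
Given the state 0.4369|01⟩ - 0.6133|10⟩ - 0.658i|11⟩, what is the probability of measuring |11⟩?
0.433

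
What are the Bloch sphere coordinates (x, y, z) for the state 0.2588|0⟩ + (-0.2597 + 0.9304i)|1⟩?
(-0.1344, 0.4816, -0.8661)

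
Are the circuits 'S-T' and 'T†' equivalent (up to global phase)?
No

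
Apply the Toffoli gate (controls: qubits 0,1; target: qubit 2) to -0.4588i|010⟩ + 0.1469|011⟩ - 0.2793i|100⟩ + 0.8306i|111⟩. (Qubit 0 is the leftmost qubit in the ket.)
-0.4588i|010⟩ + 0.1469|011⟩ - 0.2793i|100⟩ + 0.8306i|110⟩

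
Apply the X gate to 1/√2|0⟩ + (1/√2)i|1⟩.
(1/√2)i|0⟩ + 1/√2|1⟩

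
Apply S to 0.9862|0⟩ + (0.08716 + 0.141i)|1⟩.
0.9862|0⟩ + (-0.141 + 0.08716i)|1⟩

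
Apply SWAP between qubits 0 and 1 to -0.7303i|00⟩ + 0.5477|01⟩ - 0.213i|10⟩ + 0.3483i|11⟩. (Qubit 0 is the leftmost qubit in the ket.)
-0.7303i|00⟩ - 0.213i|01⟩ + 0.5477|10⟩ + 0.3483i|11⟩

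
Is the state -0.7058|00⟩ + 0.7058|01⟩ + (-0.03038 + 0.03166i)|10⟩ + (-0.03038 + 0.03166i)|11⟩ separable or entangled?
Entangled

Writing the state as a|00⟩ + b|01⟩ + c|10⟩ + d|11⟩, it is a product state iff ad − bc = 0.
Here (a, b, c, d) = (-0.7058, 0.7058, (-0.03038 + 0.03166i), (-0.03038 + 0.03166i)): ad − bc = (-0.7058)(-0.03038 + 0.03166i) − (0.7058)(-0.03038 + 0.03166i) = (0.04288 - 0.04469i) ≠ 0, so the state is entangled.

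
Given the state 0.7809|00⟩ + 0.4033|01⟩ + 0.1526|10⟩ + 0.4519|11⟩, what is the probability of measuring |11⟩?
0.2042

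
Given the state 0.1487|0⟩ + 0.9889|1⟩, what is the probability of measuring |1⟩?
0.9779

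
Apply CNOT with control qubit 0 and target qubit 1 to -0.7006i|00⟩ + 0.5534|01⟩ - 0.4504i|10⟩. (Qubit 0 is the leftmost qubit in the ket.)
-0.7006i|00⟩ + 0.5534|01⟩ - 0.4504i|11⟩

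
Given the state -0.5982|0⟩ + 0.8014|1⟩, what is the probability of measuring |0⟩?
0.3578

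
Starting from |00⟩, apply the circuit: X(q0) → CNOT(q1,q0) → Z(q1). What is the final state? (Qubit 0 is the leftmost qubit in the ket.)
|10⟩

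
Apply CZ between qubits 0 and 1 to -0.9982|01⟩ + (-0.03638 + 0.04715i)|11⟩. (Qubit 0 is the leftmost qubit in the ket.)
-0.9982|01⟩ + (0.03638 - 0.04715i)|11⟩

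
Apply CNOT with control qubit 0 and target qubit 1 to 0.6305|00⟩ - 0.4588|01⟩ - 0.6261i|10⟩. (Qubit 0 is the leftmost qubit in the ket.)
0.6305|00⟩ - 0.4588|01⟩ - 0.6261i|11⟩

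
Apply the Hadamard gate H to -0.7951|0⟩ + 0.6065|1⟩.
-0.1334|0⟩ - 0.9911|1⟩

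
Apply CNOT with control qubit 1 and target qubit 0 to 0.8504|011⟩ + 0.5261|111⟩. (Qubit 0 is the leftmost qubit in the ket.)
0.5261|011⟩ + 0.8504|111⟩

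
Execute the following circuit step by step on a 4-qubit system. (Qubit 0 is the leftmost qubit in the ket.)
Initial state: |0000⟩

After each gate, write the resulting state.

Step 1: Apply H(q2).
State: 1/√2|0000⟩ + 1/√2|0010⟩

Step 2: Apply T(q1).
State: 1/√2|0000⟩ + 1/√2|0010⟩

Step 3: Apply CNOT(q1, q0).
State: 1/√2|0000⟩ + 1/√2|0010⟩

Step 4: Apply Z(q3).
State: 1/√2|0000⟩ + 1/√2|0010⟩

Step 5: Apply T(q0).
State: 1/√2|0000⟩ + 1/√2|0010⟩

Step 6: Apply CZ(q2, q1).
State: 1/√2|0000⟩ + 1/√2|0010⟩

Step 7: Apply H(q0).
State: 1/2|0000⟩ + 1/2|0010⟩ + 1/2|1000⟩ + 1/2|1010⟩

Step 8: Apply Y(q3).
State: (1/2)i|0001⟩ + (1/2)i|0011⟩ + (1/2)i|1001⟩ + (1/2)i|1011⟩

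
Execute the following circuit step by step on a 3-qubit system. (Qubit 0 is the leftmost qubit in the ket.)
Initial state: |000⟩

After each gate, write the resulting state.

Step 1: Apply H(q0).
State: 1/√2|000⟩ + 1/√2|100⟩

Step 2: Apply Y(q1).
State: (1/√2)i|010⟩ + (1/√2)i|110⟩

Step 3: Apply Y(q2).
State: -1/√2|011⟩ - 1/√2|111⟩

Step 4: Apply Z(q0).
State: -1/√2|011⟩ + 1/√2|111⟩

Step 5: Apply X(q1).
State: -1/√2|001⟩ + 1/√2|101⟩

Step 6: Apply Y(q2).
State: (1/√2)i|000⟩ - (1/√2)i|100⟩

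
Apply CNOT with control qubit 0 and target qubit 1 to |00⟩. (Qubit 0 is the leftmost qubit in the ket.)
|00⟩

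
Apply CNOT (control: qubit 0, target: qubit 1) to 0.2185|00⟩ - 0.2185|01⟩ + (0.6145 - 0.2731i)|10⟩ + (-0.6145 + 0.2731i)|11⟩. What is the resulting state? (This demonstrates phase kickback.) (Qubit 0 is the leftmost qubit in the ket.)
0.2185|00⟩ - 0.2185|01⟩ + (-0.6145 + 0.2731i)|10⟩ + (0.6145 - 0.2731i)|11⟩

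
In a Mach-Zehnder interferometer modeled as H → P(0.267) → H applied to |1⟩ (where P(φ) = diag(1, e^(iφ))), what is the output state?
(0.01772 - 0.1319i)|0⟩ + (0.9823 + 0.1319i)|1⟩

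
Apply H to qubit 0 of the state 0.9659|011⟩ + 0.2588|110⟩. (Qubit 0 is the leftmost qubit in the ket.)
0.183|010⟩ + 0.683|011⟩ - 0.183|110⟩ + 0.683|111⟩

H on qubit 0 mixes each pair of kets that differ only in qubit 0: amplitudes (a, b) of (|…0…⟩, |…1…⟩) become ((a + b)/√2, (a − b)/√2). Kets absent from the input have amplitude 0.
(|010⟩, |110⟩): (a, b) = (0, 0.2588) → (0.183, -0.183)
(|011⟩, |111⟩): (a, b) = (0.9659, 0) → (0.683, 0.683)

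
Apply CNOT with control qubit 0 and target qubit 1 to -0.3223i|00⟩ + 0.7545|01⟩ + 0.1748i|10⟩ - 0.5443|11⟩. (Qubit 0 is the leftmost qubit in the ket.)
-0.3223i|00⟩ + 0.7545|01⟩ - 0.5443|10⟩ + 0.1748i|11⟩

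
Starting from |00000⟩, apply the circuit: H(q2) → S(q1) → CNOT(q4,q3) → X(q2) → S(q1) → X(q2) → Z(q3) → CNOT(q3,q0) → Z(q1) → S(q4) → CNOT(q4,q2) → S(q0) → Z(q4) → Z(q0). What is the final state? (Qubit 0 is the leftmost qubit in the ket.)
1/√2|00000⟩ + 1/√2|00100⟩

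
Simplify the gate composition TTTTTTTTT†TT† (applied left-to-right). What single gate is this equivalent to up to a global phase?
T†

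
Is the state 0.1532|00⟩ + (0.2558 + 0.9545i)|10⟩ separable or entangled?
Separable

Writing the state as a|00⟩ + b|01⟩ + c|10⟩ + d|11⟩, it is a product state iff ad − bc = 0.
Here (a, b, c, d) = (0.1532, 0, (0.2558 + 0.9545i), 0): ad − bc = (0.1532)(0) − (0)(0.2558 + 0.9545i) = 0, so the state is separable.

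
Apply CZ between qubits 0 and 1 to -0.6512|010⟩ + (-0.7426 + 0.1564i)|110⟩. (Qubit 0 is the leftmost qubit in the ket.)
-0.6512|010⟩ + (0.7426 - 0.1564i)|110⟩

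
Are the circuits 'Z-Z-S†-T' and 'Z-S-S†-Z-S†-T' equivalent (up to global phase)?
Yes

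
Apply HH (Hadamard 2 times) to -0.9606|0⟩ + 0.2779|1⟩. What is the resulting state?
-0.9606|0⟩ + 0.2779|1⟩

H² = I, so an even number of Hadamards cancels: H^2 = I and the state is unchanged.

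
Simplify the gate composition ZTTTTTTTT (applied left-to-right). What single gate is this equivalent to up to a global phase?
Z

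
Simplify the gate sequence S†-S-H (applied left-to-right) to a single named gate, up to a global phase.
H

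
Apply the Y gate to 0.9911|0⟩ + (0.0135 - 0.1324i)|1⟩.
(-0.1324 - 0.0135i)|0⟩ + 0.9911i|1⟩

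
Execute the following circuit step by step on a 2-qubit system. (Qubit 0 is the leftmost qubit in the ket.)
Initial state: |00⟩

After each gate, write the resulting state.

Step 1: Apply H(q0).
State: 1/√2|00⟩ + 1/√2|10⟩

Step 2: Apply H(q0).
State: |00⟩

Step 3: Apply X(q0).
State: |10⟩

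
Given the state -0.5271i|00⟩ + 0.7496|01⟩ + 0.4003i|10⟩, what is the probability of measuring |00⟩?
0.2778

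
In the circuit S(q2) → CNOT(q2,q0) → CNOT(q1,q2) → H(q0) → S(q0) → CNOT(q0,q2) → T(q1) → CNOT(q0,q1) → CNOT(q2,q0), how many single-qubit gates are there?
4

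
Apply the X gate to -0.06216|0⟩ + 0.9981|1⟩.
0.9981|0⟩ - 0.06216|1⟩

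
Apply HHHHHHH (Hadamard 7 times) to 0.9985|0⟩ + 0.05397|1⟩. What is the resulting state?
0.7442|0⟩ + 0.6679|1⟩

H² = I, so H^7 = H: a single Hadamard. With (a, b) = (0.9985, 0.05397), H gives ((a + b)/√2, (a − b)/√2) = (0.7442, 0.6679).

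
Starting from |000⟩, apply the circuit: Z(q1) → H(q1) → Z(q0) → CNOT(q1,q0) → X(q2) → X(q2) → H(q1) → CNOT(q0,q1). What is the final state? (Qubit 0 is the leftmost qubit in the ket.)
1/2|000⟩ + 1/2|010⟩ - 1/2|100⟩ + 1/2|110⟩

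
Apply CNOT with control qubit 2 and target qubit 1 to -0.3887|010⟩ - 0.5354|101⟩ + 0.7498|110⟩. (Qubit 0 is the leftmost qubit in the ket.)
-0.3887|010⟩ + 0.7498|110⟩ - 0.5354|111⟩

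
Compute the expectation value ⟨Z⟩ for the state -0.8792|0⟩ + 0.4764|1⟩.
0.546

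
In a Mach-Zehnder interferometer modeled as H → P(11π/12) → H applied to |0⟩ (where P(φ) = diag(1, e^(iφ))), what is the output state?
(0.01704 + 0.1294i)|0⟩ + (0.983 - 0.1294i)|1⟩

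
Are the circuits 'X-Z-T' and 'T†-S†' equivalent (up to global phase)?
No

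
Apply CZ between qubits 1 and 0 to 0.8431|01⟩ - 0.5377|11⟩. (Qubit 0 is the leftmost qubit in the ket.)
0.8431|01⟩ + 0.5377|11⟩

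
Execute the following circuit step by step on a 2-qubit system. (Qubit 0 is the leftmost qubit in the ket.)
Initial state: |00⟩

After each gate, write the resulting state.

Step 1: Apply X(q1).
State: |01⟩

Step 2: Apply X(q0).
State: |11⟩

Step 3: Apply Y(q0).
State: -i|01⟩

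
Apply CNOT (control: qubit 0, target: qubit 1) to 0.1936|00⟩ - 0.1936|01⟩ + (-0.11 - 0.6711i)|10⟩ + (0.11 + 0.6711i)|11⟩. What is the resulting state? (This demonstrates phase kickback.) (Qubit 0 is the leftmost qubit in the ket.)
0.1936|00⟩ - 0.1936|01⟩ + (0.11 + 0.6711i)|10⟩ + (-0.11 - 0.6711i)|11⟩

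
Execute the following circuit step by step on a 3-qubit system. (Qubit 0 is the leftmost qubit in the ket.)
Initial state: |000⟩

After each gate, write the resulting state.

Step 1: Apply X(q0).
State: |100⟩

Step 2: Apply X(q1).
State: |110⟩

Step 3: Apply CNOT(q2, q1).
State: |110⟩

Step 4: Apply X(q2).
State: |111⟩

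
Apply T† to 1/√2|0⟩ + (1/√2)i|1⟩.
1/√2|0⟩ + (1/2 + (1/2)i)|1⟩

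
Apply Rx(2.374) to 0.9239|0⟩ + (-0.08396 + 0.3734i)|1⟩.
(0.6922 + 0.07785i)|0⟩ + (-0.03144 - 0.7169i)|1⟩

Rx(2.374) = [[cos(θ/2), −i·sin(θ/2)], [−i·sin(θ/2), cos(θ/2)]]; θ = 2.374, cos(θ/2) ≈ 0.374443, sin(θ/2) ≈ 0.92725.
With a = amp(|0⟩) = 0.9239 and b = amp(|1⟩) = (-0.08396 + 0.3734i):
new amp(|0⟩) = (0.374443)·a + (-0.92725i)·b = (0.6922 + 0.07785i)
new amp(|1⟩) = (-0.92725i)·a + (0.374443)·b = (-0.03144 - 0.7169i)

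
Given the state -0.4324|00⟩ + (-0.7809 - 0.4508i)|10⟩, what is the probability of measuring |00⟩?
0.187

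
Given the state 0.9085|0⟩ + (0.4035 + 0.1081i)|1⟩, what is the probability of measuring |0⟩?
0.8254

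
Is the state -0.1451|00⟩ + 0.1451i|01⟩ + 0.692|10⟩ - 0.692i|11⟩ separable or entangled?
Separable

Writing the state as a|00⟩ + b|01⟩ + c|10⟩ + d|11⟩, it is a product state iff ad − bc = 0.
Here (a, b, c, d) = (-0.1451, 0.1451i, 0.692, -0.692i): ad − bc = (-0.1451)(-0.692i) − (0.1451i)(0.692) = 0, so the state is separable.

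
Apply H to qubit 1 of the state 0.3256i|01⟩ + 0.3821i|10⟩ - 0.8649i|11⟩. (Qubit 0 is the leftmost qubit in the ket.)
0.2302i|00⟩ - 0.2302i|01⟩ - 0.3414i|10⟩ + 0.8818i|11⟩

H on qubit 1 mixes each pair of kets that differ only in qubit 1: amplitudes (a, b) of (|…0…⟩, |…1…⟩) become ((a + b)/√2, (a − b)/√2). Kets absent from the input have amplitude 0.
(|00⟩, |01⟩): (a, b) = (0, 0.3256i) → (0.2302i, -0.2302i)
(|10⟩, |11⟩): (a, b) = (0.3821i, -0.8649i) → (-0.3414i, 0.8818i)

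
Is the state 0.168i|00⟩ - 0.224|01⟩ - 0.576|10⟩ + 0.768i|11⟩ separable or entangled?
Entangled

Writing the state as a|00⟩ + b|01⟩ + c|10⟩ + d|11⟩, it is a product state iff ad − bc = 0.
Here (a, b, c, d) = (0.168i, -0.224, -0.576, 0.768i): ad − bc = (0.168i)(0.768i) − (-0.224)(-0.576) = -0.258 ≠ 0, so the state is entangled.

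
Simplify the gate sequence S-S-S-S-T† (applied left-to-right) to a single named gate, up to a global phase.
T†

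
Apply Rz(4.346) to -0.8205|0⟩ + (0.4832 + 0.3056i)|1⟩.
(0.4648 + 0.6762i)|0⟩ + (-0.5256 + 0.2251i)|1⟩

Rz(4.346) = [[e^(−iθ/2), 0], [0, e^(iθ/2)]] with e^(±iθ/2) = cos(θ/2) ± i·sin(θ/2); θ = 4.346, cos(θ/2) ≈ -0.56646, sin(θ/2) ≈ 0.824089.
With a = amp(|0⟩) = -0.8205 and b = amp(|1⟩) = (0.4832 + 0.3056i):
new amp(|0⟩) = (-0.56646 - 0.824089i)·a = (0.4648 + 0.6762i)
new amp(|1⟩) = (-0.56646 + 0.824089i)·b = (-0.5256 + 0.2251i)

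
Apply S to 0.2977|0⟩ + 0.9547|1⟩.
0.2977|0⟩ + 0.9547i|1⟩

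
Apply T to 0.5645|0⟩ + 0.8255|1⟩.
0.5645|0⟩ + (0.5837 + 0.5837i)|1⟩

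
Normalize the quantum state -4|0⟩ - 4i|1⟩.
-1/√2|0⟩ - (1/√2)i|1⟩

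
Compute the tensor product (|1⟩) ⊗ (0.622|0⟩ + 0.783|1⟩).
0.622|10⟩ + 0.783|11⟩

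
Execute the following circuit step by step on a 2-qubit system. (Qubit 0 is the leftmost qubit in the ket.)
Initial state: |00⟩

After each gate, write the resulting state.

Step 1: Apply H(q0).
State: 1/√2|00⟩ + 1/√2|10⟩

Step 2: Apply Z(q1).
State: 1/√2|00⟩ + 1/√2|10⟩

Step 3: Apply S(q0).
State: 1/√2|00⟩ + (1/√2)i|10⟩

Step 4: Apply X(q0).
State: (1/√2)i|00⟩ + 1/√2|10⟩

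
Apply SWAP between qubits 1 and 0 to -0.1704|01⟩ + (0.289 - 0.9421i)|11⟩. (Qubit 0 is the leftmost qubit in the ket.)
-0.1704|10⟩ + (0.289 - 0.9421i)|11⟩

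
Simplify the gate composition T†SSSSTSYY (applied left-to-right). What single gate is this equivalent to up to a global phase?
S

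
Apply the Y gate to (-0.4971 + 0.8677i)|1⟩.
(0.8677 + 0.4971i)|0⟩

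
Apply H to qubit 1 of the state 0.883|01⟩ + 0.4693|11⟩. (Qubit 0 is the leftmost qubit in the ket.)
0.6244|00⟩ - 0.6244|01⟩ + 0.3318|10⟩ - 0.3318|11⟩

H on qubit 1 mixes each pair of kets that differ only in qubit 1: amplitudes (a, b) of (|…0…⟩, |…1…⟩) become ((a + b)/√2, (a − b)/√2). Kets absent from the input have amplitude 0.
(|00⟩, |01⟩): (a, b) = (0, 0.883) → (0.6244, -0.6244)
(|10⟩, |11⟩): (a, b) = (0, 0.4693) → (0.3318, -0.3318)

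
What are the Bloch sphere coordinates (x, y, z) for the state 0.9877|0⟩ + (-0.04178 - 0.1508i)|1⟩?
(-0.08253, -0.2979, 0.9511)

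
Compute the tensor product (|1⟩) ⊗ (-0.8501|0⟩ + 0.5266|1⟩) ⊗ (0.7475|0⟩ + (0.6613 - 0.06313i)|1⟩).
-0.6354|100⟩ + (-0.5622 + 0.05367i)|101⟩ + 0.3936|110⟩ + (0.3482 - 0.03324i)|111⟩

amp(|b₁b₂…⟩) = product of the factor amplitudes for bits b₁, b₂, …; only kets whose every factor amplitude is nonzero survive.
|100⟩: (1)(-0.8501)(0.7475) = -0.6354
|101⟩: (1)(-0.8501)(0.6613 - 0.06313i) = (-0.5622 + 0.05367i)
|110⟩: (1)(0.5266)(0.7475) = 0.3936
|111⟩: (1)(0.5266)(0.6613 - 0.06313i) = (0.3482 - 0.03324i)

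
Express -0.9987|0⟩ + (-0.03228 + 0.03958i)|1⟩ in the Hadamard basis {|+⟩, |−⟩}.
(-0.729 + 0.02799i)|+⟩ + (-0.6834 - 0.02799i)|−⟩

With |ψ⟩ = α|0⟩ + β|1⟩, the Hadamard-basis coefficients are ⟨+|ψ⟩ = (α + β)/√2 and ⟨−|ψ⟩ = (α − β)/√2.
Here α = -0.9987, β = (-0.03228 + 0.03958i): (α + β)/√2 = (-0.729 + 0.02799i), (α − β)/√2 = (-0.6834 - 0.02799i).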